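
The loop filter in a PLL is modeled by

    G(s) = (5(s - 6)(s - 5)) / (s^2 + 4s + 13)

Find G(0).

At s = 0 each factor (s + a) contributes a and each (s^2 + bs + c) contributes c.
G(0) = 5·(-6) · (-5) / ((13)) = 150/13 = 150/13.

G(0) = 150/13 ≈ 11.54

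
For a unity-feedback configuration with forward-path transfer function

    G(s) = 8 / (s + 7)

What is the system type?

The denominator has no factor of s at the origin — no free integrator — so this is a Type 0 system.

Type 0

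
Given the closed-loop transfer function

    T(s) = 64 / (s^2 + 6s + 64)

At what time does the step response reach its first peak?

t_p ≈ 0.4236 s

Comparing s^2 + 6s + 64 to s^2 + 2ζωₙs + ωₙ²: ωₙ = 8 rad/s and ζ = 6/(2·8) = 0.375.
ζωₙ = 6/2 = 3, so ω_d = ωₙ√(1−ζ²) = √(ωₙ² − (ζωₙ)²) = √(64 − 3²) = √55 ≈ 7.416 rad/s.
t_p = π/ω_d = π/7.416 ≈ 0.4236 s.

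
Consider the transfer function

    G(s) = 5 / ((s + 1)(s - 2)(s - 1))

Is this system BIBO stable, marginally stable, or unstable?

unstable

The poles can be read from the denominator factors: s = -1, 2, 1.
Since the pole(s) at s = 2, 1 lie in the right half-plane, the system is unstable.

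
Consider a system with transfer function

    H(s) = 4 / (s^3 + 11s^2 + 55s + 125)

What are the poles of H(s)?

The poles are the roots of the denominator s^3 + 11s^2 + 55s + 125 = 0.
Trying s = -5: the polynomial evaluates to 0, so (s + 5) is a factor.
Dividing out leaves s^2 + 6s + 25 = 0.
The quadratic formula then gives s = -3 ± 4j.

s = -3 + 4j, -3 - 4j, -5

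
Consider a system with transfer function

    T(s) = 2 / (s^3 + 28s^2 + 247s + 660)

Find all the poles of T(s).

s = -12, -5, -11

The poles are the roots of the denominator s^3 + 28s^2 + 247s + 660 = 0.
Trying s = -12: the polynomial evaluates to 0, so (s + 12) is a factor.
Dividing out leaves s^2 + 16s + 55 = 0.
Factoring the quadratic: (s + 5)(s + 11) = 0.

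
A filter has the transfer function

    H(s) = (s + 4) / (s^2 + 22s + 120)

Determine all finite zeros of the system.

s = -4

Set the numerator to zero: s + 4 = 0.
So s = -4.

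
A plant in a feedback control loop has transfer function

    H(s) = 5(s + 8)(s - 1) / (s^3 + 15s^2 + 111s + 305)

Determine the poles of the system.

The poles are the roots of the denominator s^3 + 15s^2 + 111s + 305 = 0.
Trying s = -5: the polynomial evaluates to 0, so (s + 5) is a factor.
Dividing out leaves s^2 + 10s + 61 = 0.
The quadratic formula then gives s = -5 ± 6j.

s = -5 ± 6j, -5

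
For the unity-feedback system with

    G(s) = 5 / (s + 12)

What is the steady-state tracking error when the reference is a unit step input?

e_ss = 0.7059

G(s) has no poles at the origin.
This is a Type 0 system. Kp = lim_{s→0} G(s) = 5/12.
e_ss = 1/(1 + Kp) = 1/(1 + 5/12) = 12/17 ≈ 0.7059.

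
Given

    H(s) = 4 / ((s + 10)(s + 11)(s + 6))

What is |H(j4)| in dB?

|H(j4)|_dB ≈ -47.1 dB

Substitute s = j4: numerator = 4, denominator = 228 + j880.
|H(j4)| = |4| / |228 + j880| = 4 / 909.06 ≈ 0.004400.
In decibels: 20·log₁₀(0.004400) ≈ -47.1 dB.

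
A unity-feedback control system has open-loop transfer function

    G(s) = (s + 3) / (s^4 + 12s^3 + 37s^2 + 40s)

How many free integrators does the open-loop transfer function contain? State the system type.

Factor s from the denominator: s^4 + 12s^3 + 37s^2 + 40s = s·(s^3 + 12s^2 + 37s + 40).
There is 1 pole at the origin, so the system is Type 1.

Type 1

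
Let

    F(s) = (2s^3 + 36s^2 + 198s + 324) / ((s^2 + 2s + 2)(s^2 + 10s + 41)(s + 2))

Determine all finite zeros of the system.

s = -6, -3, -9

Set the numerator to zero: 2s^3 + 36s^2 + 198s + 324 = 0, i.e. 2·(s^3 + 18s^2 + 99s + 162) = 0.
Factoring: (s + 6)(s + 3)(s + 9) = 0.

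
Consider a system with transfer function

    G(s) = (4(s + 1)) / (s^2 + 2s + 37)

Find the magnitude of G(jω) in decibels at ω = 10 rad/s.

|G(j10)|_dB ≈ -4.32 dB

Substitute s = j10: numerator = 4 + j40, denominator = -63 + j20.
|G(j10)| = |4 + j40| / |-63 + j20| = 40.200 / 66.098 ≈ 0.6082.
In decibels: 20·log₁₀(0.6082) ≈ -4.32 dB.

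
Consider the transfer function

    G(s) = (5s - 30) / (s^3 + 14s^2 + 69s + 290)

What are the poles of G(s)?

The poles are the roots of the denominator s^3 + 14s^2 + 69s + 290 = 0.
Trying s = -10: the polynomial evaluates to 0, so (s + 10) is a factor.
Dividing out leaves s^2 + 4s + 29 = 0.
The quadratic formula then gives s = -2 ± 5j.

s = -2 + 5j, -2 - 5j, -10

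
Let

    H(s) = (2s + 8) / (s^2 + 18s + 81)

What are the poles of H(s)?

The poles are the roots of the denominator s^2 + 18s + 81 = 0.
Factoring: (s + 9)^2 = 0, so s = -9 and s = -9.

s = -9, -9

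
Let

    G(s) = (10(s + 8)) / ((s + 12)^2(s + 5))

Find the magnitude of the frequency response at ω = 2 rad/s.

Substitute s = j2: numerator = 80 + j20, denominator = 604 + j520.
|G(j2)| = |80 + j20| / |604 + j520| = 82.462 / 797.00 ≈ 0.1035.

|G(j2)| ≈ 0.1035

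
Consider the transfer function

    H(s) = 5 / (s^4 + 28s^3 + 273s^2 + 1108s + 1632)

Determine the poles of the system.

s = -4 ± j, -12, -8

The poles are the roots of the denominator s^4 + 28s^3 + 273s^2 + 1108s + 1632 = 0.
Trying s = -12: the polynomial evaluates to 0, so (s + 12) is a factor.
Dividing out leaves s^3 + 16s^2 + 81s + 136 = 0.
This factors further as (s^2 + 8s + 17)(s + 8) = 0.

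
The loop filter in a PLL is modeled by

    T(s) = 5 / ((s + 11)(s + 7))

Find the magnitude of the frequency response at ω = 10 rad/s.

|T(j10)| ≈ 0.02755

Substitute s = j10: numerator = 5, denominator = -23 + j180.
|T(j10)| = |5| / |-23 + j180| = 5 / 181.46 ≈ 0.02755.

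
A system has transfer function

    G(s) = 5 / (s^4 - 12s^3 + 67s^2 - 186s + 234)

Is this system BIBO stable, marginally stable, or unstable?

The denominator s^4 - 12s^3 + 67s^2 - 186s + 234 factors as (s^2 - 6s + 18)(s^2 - 6s + 13), giving poles at s = 3 ± 3j, 3 ± 2j.
Since the pole(s) at s = 3 ± 3j, 3 ± 2j lie in the right half-plane, the system is unstable.

unstable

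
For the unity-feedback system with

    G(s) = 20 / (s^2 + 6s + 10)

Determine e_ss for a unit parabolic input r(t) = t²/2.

e_ss = ∞

G(s) has no poles at the origin.
This is a Type 0 system; Ka = lim_{s→0} s^2·G(s) = 0, so the steady-state error for a parabola input is infinite.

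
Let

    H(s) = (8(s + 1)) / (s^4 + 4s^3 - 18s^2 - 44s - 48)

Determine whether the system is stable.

The denominator s^4 + 4s^3 - 18s^2 - 44s - 48 factors as (s + 6)(s^2 + 2s + 2)(s - 4), giving poles at s = -6, -1 ± j, 4.
Since the pole(s) at s = 4 lie in the right half-plane, the system is unstable.

unstable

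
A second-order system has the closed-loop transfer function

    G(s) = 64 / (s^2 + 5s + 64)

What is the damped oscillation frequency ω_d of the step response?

Comparing s^2 + 5s + 64 to s^2 + 2ζωₙs + ωₙ²: ωₙ = 8 rad/s and ζ = 5/(2·8) = 0.3125.
ζωₙ = 5/2 = 2.5, so ω_d = ωₙ√(1−ζ²) = √(ωₙ² − (ζωₙ)²) = √(64 − 2.5²) = √57.75 ≈ 7.599 rad/s.

ω_d ≈ 7.599 rad/s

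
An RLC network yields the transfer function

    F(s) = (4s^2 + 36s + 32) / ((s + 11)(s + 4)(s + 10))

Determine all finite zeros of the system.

Set the numerator to zero: 4s^2 + 36s + 32 = 0, i.e. 4·(s^2 + 9s + 8) = 0.
Factoring: (s + 1)(s + 8) = 0.

s = -1, -8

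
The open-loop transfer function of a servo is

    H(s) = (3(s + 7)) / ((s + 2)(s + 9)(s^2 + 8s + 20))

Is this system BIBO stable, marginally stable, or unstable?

The poles can be read from the denominator factors: s = -2, -9, -4 + 2j, -4 - 2j.
Since all poles lie strictly in the left half-plane, the system is stable.

stable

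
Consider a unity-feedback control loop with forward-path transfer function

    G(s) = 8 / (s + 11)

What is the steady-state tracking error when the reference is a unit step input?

G(s) has no poles at the origin.
This is a Type 0 system. Kp = lim_{s→0} G(s) = 8/11.
e_ss = 1/(1 + Kp) = 1/(1 + 8/11) = 11/19 ≈ 0.5789.

e_ss = 0.5789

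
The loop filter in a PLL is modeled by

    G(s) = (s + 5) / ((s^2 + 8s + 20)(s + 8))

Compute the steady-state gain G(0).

G(0) = 1/32 ≈ 0.03125

Set s = 0: G(0) = (5) / (160) = 1/32.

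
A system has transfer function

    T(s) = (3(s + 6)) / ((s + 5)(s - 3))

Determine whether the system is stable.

unstable

The poles can be read from the denominator factors: s = -5, 3.
Since the pole(s) at s = 3 lie in the right half-plane, the system is unstable.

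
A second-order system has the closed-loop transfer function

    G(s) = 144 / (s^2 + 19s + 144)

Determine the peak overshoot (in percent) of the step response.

%OS ≈ 1.71%

Comparing s^2 + 19s + 144 to s^2 + 2ζωₙs + ωₙ²: ωₙ = 12 rad/s and ζ = 19/(2·12) ≈ 0.7917.
%OS = 100·exp(−πζ/√(1−ζ²)) = 100·exp(−π·0.7917/√(1−0.7917²)) ≈ 1.71%.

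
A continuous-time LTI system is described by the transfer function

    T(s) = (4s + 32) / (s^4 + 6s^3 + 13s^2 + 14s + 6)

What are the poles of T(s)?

The poles are the roots of the denominator s^4 + 6s^3 + 13s^2 + 14s + 6 = 0.
Trying s = -1: the polynomial evaluates to 0, so (s + 1) is a factor.
Dividing out leaves s^3 + 5s^2 + 8s + 6 = 0.
This factors further as (s^2 + 2s + 2)(s + 3) = 0.

s = -1 ± j, -1, -3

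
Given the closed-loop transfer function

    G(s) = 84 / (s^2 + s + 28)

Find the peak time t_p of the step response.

Comparing s^2 + s + 28 to s^2 + 2ζωₙs + ωₙ²: ωₙ = √28 ≈ 5.292 rad/s and ζ = 1/(2·√28) ≈ 0.09449.
ζωₙ = 1/2 = 0.5, so ω_d = ωₙ√(1−ζ²) = √(ωₙ² − (ζωₙ)²) = √(28 − 0.5²) = √27.75 ≈ 5.268 rad/s.
t_p = π/ω_d = π/5.268 ≈ 0.5964 s.

t_p ≈ 0.5964 s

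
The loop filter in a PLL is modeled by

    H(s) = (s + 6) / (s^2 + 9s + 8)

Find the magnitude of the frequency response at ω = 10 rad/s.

|H(j10)| ≈ 0.09061

Substitute s = j10: numerator = 6 + j10, denominator = -92 + j90.
|H(j10)| = |6 + j10| / |-92 + j90| = 11.662 / 128.70 ≈ 0.09061.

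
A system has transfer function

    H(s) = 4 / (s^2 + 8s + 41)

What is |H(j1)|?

Substitute s = j1: numerator = 4, denominator = 40 + j8.
|H(j1)| = |4| / |40 + j8| = 4 / 40.792 ≈ 0.09806.

|H(j1)| ≈ 0.09806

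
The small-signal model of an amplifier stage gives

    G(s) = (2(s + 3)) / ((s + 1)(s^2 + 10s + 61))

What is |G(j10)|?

|G(j10)| ≈ 0.01936

Substitute s = j10: numerator = 6 + j20, denominator = -1039 - j290.
|G(j10)| = |6 + j20| / |-1039 - j290| = 20.881 / 1078.7 ≈ 0.01936.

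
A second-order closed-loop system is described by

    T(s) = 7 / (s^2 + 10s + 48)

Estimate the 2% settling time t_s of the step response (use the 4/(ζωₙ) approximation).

t_s ≈ 0.8000 s

Comparing s^2 + 10s + 48 to s^2 + 2ζωₙs + ωₙ²: ωₙ = √48 ≈ 6.928 rad/s and ζ = 10/(2·√48) ≈ 0.7217.
ζωₙ = 10/2 = 5, so t_s ≈ 4/(ζωₙ) = 4/5 = 0.8000 s.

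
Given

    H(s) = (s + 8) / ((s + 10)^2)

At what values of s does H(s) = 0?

s = -8

Set the numerator to zero: s + 8 = 0.
So s = -8.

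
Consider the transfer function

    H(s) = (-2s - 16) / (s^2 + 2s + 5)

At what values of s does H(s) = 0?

Set the numerator to zero: -2s - 16 = 0, i.e. -2·(s + 8) = 0.
So s = -8.

s = -8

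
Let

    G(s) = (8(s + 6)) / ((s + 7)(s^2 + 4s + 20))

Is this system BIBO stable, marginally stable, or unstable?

The poles can be read from the denominator factors: s = -7, -2 ± 4j.
Since all poles lie strictly in the left half-plane, the system is stable.

stable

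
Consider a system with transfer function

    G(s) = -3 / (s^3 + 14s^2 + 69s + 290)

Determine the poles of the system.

s = -2 + 5j, -2 - 5j, -10

The poles are the roots of the denominator s^3 + 14s^2 + 69s + 290 = 0.
Trying s = -10: the polynomial evaluates to 0, so (s + 10) is a factor.
Dividing out leaves s^2 + 4s + 29 = 0.
The quadratic formula then gives s = -2 ± 5j.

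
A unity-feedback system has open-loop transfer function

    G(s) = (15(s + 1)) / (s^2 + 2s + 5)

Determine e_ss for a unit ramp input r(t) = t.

e_ss = ∞

G(s) has no poles at the origin.
This is a Type 0 system; Kv = lim_{s→0} s·G(s) = 0, so the steady-state error for a ramp input is infinite.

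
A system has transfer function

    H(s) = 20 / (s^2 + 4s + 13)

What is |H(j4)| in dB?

|H(j4)|_dB ≈ 1.79 dB

Substitute s = j4: numerator = 20, denominator = -3 + j16.
|H(j4)| = |20| / |-3 + j16| = 20 / 16.279 ≈ 1.229.
In decibels: 20·log₁₀(1.229) ≈ 1.79 dB.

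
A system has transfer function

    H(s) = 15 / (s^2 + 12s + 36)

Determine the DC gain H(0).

H(0) = 5/12 ≈ 0.4167

Set s = 0: H(0) = (15) / (36) = 5/12.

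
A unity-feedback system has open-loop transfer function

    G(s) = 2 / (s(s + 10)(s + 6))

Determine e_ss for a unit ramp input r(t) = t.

G(s) has one pole at the origin.
This is a Type 1 system. Kv = lim_{s→0} s·G(s) = 2/60 = 1/30.
e_ss = 1/Kv = 1/(1/30) = 30.

e_ss = 30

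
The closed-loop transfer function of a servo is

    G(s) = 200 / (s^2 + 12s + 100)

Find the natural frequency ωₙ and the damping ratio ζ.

Compare the denominator to the standard form s^2 + 2ζωₙs + ωₙ².
ωₙ² = 100, so ωₙ = 10 rad/s.
2ζωₙ = 12, so ζ = 12/(2·10) = 0.6.

ωₙ = 10 rad/s, ζ = 0.6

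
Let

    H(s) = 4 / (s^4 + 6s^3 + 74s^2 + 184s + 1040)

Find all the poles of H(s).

s = -1 + 5j, -1 - 5j, -2 + 6j, -2 - 6j

The poles are the roots of the denominator s^4 + 6s^3 + 74s^2 + 184s + 1040 = 0.
No real roots exist; factor into two real quadratics: (s^2 + 2s + 26)(s^2 + 4s + 40) = 0.
Each quadratic gives a conjugate pair via the quadratic formula.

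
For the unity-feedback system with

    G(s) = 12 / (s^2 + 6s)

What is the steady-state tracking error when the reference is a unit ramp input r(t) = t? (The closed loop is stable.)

e_ss = 0.5000

G(s) has one pole at the origin.
This is a Type 1 system. Kv = lim_{s→0} s·G(s) = 12/6 = 2.
e_ss = 1/Kv = 1/(2) = 1/2 ≈ 0.5000.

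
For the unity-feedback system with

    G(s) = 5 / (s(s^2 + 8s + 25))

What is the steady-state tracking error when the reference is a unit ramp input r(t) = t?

e_ss = 5

G(s) has one pole at the origin.
This is a Type 1 system. Kv = lim_{s→0} s·G(s) = 5/25 = 1/5.
e_ss = 1/Kv = 1/(1/5) = 5.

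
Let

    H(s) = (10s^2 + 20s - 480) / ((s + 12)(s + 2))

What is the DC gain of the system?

H(0) = -20

Set s = 0: H(0) = (-480) / (24) = -20.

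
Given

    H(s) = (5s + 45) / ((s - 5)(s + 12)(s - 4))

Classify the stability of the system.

unstable

The poles can be read from the denominator factors: s = 5, -12, 4.
Since the pole(s) at s = 5, 4 lie in the right half-plane, the system is unstable.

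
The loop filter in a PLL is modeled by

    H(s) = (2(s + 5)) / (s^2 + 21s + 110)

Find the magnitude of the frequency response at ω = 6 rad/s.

Substitute s = j6: numerator = 10 + j12, denominator = 74 + j126.
|H(j6)| = |10 + j12| / |74 + j126| = 15.620 / 146.12 ≈ 0.1069.

|H(j6)| ≈ 0.1069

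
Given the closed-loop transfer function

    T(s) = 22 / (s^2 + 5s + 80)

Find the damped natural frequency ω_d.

ω_d ≈ 8.588 rad/s

Comparing s^2 + 5s + 80 to s^2 + 2ζωₙs + ωₙ²: ωₙ = √80 ≈ 8.944 rad/s and ζ = 5/(2·√80) ≈ 0.2795.
ζωₙ = 5/2 = 2.5, so ω_d = ωₙ√(1−ζ²) = √(ωₙ² − (ζωₙ)²) = √(80 − 2.5²) = √73.75 ≈ 8.588 rad/s.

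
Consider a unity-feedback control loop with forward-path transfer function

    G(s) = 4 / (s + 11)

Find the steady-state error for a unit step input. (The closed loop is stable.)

e_ss = 0.7333

G(s) has no poles at the origin.
This is a Type 0 system. Kp = lim_{s→0} G(s) = 4/11.
e_ss = 1/(1 + Kp) = 1/(1 + 4/11) = 11/15 ≈ 0.7333.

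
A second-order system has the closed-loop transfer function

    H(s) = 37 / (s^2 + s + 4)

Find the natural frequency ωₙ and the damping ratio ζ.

ωₙ = 2 rad/s, ζ = 0.25

Compare the denominator to the standard form s^2 + 2ζωₙs + ωₙ².
ωₙ² = 4, so ωₙ = 2 rad/s.
2ζωₙ = 1, so ζ = 1/(2·2) = 0.25.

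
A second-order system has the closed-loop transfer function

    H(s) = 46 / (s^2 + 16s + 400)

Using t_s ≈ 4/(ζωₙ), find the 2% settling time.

Comparing s^2 + 16s + 400 to s^2 + 2ζωₙs + ωₙ²: ωₙ = 20 rad/s and ζ = 16/(2·20) = 0.4.
ζωₙ = 16/2 = 8, so t_s ≈ 4/(ζωₙ) = 4/8 = 0.5000 s.

t_s ≈ 0.5000 s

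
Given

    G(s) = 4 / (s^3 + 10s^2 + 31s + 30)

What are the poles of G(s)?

The poles are the roots of the denominator s^3 + 10s^2 + 31s + 30 = 0.
Trying s = -5: the polynomial evaluates to 0, so (s + 5) is a factor.
Dividing out leaves s^2 + 5s + 6 = 0.
Factoring the quadratic: (s + 3)(s + 2) = 0.

s = -5, -3, -2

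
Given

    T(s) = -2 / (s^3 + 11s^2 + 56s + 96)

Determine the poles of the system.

s = -4 + 4j, -4 - 4j, -3

The poles are the roots of the denominator s^3 + 11s^2 + 56s + 96 = 0.
Trying s = -3: the polynomial evaluates to 0, so (s + 3) is a factor.
Dividing out leaves s^2 + 8s + 32 = 0.
The quadratic formula then gives s = -4 ± 4j.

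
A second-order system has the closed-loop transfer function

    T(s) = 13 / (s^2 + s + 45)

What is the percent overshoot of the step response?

Comparing s^2 + s + 45 to s^2 + 2ζωₙs + ωₙ²: ωₙ = √45 ≈ 6.708 rad/s and ζ = 1/(2·√45) ≈ 0.07454.
%OS = 100·exp(−πζ/√(1−ζ²)) = 100·exp(−π·0.07454/√(1−0.07454²)) ≈ 79.1%.

%OS ≈ 79.1%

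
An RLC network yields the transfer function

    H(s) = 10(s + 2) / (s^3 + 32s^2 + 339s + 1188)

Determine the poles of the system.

s = -9, -12, -11

The poles are the roots of the denominator s^3 + 32s^2 + 339s + 1188 = 0.
Trying s = -9: the polynomial evaluates to 0, so (s + 9) is a factor.
Dividing out leaves s^2 + 23s + 132 = 0.
Factoring the quadratic: (s + 12)(s + 11) = 0.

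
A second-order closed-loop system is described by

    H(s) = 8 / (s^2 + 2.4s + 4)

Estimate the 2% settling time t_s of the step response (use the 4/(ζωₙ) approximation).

t_s ≈ 3.333 s

Comparing s^2 + 2.4s + 4 to s^2 + 2ζωₙs + ωₙ²: ωₙ = 2 rad/s and ζ = 2.4/(2·2) = 0.6.
ζωₙ = 2.4/2 = 1.2, so t_s ≈ 4/(ζωₙ) = 4/1.2 ≈ 3.333 s.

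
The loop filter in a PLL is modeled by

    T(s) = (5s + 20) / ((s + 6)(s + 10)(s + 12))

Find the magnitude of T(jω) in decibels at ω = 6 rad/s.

|T(j6)|_dB ≈ -31.3 dB

Substitute s = j6: numerator = 20 + j30, denominator = -288 + j1296.
|T(j6)| = |20 + j30| / |-288 + j1296| = 36.056 / 1327.6 ≈ 0.02716.
In decibels: 20·log₁₀(0.02716) ≈ -31.3 dB.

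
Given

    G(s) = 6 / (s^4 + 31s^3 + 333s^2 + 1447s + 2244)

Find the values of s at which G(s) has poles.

s = -4 ± j, -11, -12

The poles are the roots of the denominator s^4 + 31s^3 + 333s^2 + 1447s + 2244 = 0.
Trying s = -11: the polynomial evaluates to 0, so (s + 11) is a factor.
Dividing out leaves s^3 + 20s^2 + 113s + 204 = 0.
This factors further as (s^2 + 8s + 17)(s + 12) = 0.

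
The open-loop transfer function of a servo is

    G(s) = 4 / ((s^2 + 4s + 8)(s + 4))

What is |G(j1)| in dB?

Substitute s = j1: numerator = 4, denominator = 24 + j23.
|G(j1)| = |4| / |24 + j23| = 4 / 33.242 ≈ 0.1203.
In decibels: 20·log₁₀(0.1203) ≈ -18.4 dB.

|G(j1)|_dB ≈ -18.4 dB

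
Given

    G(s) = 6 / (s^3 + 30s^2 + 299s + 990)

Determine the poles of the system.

The poles are the roots of the denominator s^3 + 30s^2 + 299s + 990 = 0.
Trying s = -10: the polynomial evaluates to 0, so (s + 10) is a factor.
Dividing out leaves s^2 + 20s + 99 = 0.
Factoring the quadratic: (s + 11)(s + 9) = 0.

s = -10, -11, -9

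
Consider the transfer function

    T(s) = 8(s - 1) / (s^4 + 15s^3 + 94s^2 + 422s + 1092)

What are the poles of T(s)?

s = -1 + 5j, -1 - 5j, -6, -7

The poles are the roots of the denominator s^4 + 15s^3 + 94s^2 + 422s + 1092 = 0.
Trying s = -6: the polynomial evaluates to 0, so (s + 6) is a factor.
Dividing out leaves s^3 + 9s^2 + 40s + 182 = 0.
This factors further as (s^2 + 2s + 26)(s + 7) = 0.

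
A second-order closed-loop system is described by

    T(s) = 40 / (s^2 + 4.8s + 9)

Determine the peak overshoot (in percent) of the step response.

Comparing s^2 + 4.8s + 9 to s^2 + 2ζωₙs + ωₙ²: ωₙ = 3 rad/s and ζ = 4.8/(2·3) = 0.8.
%OS = 100·exp(−πζ/√(1−ζ²)) = 100·exp(−π·0.8/√(1−0.8²)) ≈ 1.52%.

%OS ≈ 1.52%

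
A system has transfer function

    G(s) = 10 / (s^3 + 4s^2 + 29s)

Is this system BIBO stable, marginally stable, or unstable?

The denominator s^3 + 4s^2 + 29s factors as s(s^2 + 4s + 29), giving poles at s = 0, -2 + 5j, -2 - 5j.
Since the simple pole(s) at s = 0 lie on the jω-axis with none in the right half-plane, the system is marginally stable.

marginally stable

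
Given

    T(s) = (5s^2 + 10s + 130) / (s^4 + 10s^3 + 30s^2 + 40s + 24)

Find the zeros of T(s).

Set the numerator to zero: 5s^2 + 10s + 130 = 0, i.e. 5·(s^2 + 2s + 26) = 0.
Factoring: (s^2 + 2s + 26) = 0.

s = -1 + 5j, -1 - 5j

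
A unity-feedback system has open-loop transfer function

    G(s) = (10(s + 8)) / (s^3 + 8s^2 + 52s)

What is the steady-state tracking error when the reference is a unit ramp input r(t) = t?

G(s) has one pole at the origin.
This is a Type 1 system. Kv = lim_{s→0} s·G(s) = 80/52 = 20/13.
e_ss = 1/Kv = 1/(20/13) = 13/20 ≈ 0.6500.

e_ss = 0.6500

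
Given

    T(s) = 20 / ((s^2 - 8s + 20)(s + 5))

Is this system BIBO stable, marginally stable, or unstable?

unstable

The poles can be read from the denominator factors: s = 4 + 2j, 4 - 2j, -5.
Since the pole(s) at s = 4 ± 2j lie in the right half-plane, the system is unstable.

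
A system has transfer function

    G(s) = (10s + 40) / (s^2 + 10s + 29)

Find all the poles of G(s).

s = -5 + 2j, -5 - 2j

The poles are the roots of the denominator s^2 + 10s + 29 = 0.
Using the quadratic formula: s = (-10 ± √(-16))/2 = -5 ± 2j.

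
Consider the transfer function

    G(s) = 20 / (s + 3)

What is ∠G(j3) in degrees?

∠G(j3) ≈ -45°

At s = j3: numerator = 20, denominator = 3 + j3.
∠G = ∠num − ∠den = 0° − (45°) = -45°.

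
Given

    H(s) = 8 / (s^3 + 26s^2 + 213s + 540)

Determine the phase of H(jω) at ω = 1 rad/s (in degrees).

At s = j1: numerator = 8, denominator = 514 + j212.
∠H = ∠num − ∠den = 0° − (22.414°) = -22.41°.

∠H(j1) ≈ -22.41°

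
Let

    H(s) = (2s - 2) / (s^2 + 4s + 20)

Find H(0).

H(0) = -1/10 ≈ -0.1000

Set s = 0: H(0) = (-2) / (20) = -1/10.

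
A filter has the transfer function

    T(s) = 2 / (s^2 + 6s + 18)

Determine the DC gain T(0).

Set s = 0: T(0) = (2) / (18) = 1/9.

T(0) = 1/9 ≈ 0.1111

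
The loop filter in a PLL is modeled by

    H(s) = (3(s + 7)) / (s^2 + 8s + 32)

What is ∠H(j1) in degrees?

∠H(j1) ≈ -6.340°

At s = j1: numerator = 21 + j3, denominator = 31 + j8.
∠H = ∠num − ∠den = 8.1301° − (14.470°) = -6.340°.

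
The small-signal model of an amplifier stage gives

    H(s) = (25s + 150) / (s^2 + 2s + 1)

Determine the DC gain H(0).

H(0) = 150

Set s = 0: H(0) = (150) / (1) = 150.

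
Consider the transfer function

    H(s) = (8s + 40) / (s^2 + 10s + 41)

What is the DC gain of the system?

Set s = 0: H(0) = (40) / (41) = 40/41.

H(0) = 40/41 ≈ 0.9756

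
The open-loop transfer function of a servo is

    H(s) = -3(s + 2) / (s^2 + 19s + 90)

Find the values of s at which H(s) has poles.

s = -10, -9

The poles are the roots of the denominator s^2 + 19s + 90 = 0.
Factoring: (s + 10)(s + 9) = 0, so s = -10 and s = -9.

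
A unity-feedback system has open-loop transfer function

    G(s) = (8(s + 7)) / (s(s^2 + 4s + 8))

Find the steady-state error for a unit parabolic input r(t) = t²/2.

e_ss = ∞

G(s) has one pole at the origin.
This is a Type 1 system; Ka = lim_{s→0} s^2·G(s) = 0, so the steady-state error for a parabola input is infinite.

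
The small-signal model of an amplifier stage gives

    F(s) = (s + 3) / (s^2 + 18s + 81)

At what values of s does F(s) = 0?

s = -3

Set the numerator to zero: s + 3 = 0.
So s = -3.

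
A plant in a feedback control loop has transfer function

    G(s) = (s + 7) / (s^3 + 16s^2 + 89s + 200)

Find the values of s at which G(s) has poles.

The poles are the roots of the denominator s^3 + 16s^2 + 89s + 200 = 0.
Trying s = -8: the polynomial evaluates to 0, so (s + 8) is a factor.
Dividing out leaves s^2 + 8s + 25 = 0.
The quadratic formula then gives s = -4 ± 3j.

s = -4 ± 3j, -8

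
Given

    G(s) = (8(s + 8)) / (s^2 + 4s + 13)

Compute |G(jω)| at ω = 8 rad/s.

Substitute s = j8: numerator = 64 + j64, denominator = -51 + j32.
|G(j8)| = |64 + j64| / |-51 + j32| = 90.510 / 60.208 ≈ 1.503.

|G(j8)| ≈ 1.503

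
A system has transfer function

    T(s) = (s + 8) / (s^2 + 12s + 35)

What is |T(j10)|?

|T(j10)| ≈ 0.09384

Substitute s = j10: numerator = 8 + j10, denominator = -65 + j120.
|T(j10)| = |8 + j10| / |-65 + j120| = 12.806 / 136.47 ≈ 0.09384.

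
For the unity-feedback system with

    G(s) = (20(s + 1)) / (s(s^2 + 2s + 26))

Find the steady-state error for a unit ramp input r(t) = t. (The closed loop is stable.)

e_ss = 1.300

G(s) has one pole at the origin.
This is a Type 1 system. Kv = lim_{s→0} s·G(s) = 20/26 = 10/13.
e_ss = 1/Kv = 1/(10/13) = 13/10 ≈ 1.300.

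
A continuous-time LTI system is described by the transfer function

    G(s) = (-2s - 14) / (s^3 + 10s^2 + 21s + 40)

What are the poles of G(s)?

s = -1 ± 2j, -8

The poles are the roots of the denominator s^3 + 10s^2 + 21s + 40 = 0.
Trying s = -8: the polynomial evaluates to 0, so (s + 8) is a factor.
Dividing out leaves s^2 + 2s + 5 = 0.
The quadratic formula then gives s = -1 ± 2j.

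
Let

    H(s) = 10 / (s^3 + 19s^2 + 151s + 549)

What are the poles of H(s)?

The poles are the roots of the denominator s^3 + 19s^2 + 151s + 549 = 0.
Trying s = -9: the polynomial evaluates to 0, so (s + 9) is a factor.
Dividing out leaves s^2 + 10s + 61 = 0.
The quadratic formula then gives s = -5 ± 6j.

s = -5 + 6j, -5 - 6j, -9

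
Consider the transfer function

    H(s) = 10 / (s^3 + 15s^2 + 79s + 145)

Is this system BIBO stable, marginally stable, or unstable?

The denominator s^3 + 15s^2 + 79s + 145 factors as (s^2 + 10s + 29)(s + 5), giving poles at s = -5 ± 2j, -5.
Since all poles lie strictly in the left half-plane, the system is stable.

stable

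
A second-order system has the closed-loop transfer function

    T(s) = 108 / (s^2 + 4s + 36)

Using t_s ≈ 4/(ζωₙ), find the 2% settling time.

t_s ≈ 2 s

Comparing s^2 + 4s + 36 to s^2 + 2ζωₙs + ωₙ²: ωₙ = 6 rad/s and ζ = 4/(2·6) ≈ 0.3333.
ζωₙ = 4/2 = 2, so t_s ≈ 4/(ζωₙ) = 4/2 = 2 s.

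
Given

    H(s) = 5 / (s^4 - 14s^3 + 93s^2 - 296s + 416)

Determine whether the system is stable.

The denominator s^4 - 14s^3 + 93s^2 - 296s + 416 factors as (s^2 - 6s + 13)(s^2 - 8s + 32), giving poles at s = 3 + 2j, 3 - 2j, 4 + 4j, 4 - 4j.
Since the pole(s) at s = 3 + 2j, 3 - 2j, 4 + 4j, 4 - 4j lie in the right half-plane, the system is unstable.

unstable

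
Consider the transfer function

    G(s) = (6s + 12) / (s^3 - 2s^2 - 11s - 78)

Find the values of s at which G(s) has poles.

s = -2 + 3j, -2 - 3j, 6

The poles are the roots of the denominator s^3 - 2s^2 - 11s - 78 = 0.
Trying s = 6: the polynomial evaluates to 0, so (s - 6) is a factor.
Dividing out leaves s^2 + 4s + 13 = 0.
The quadratic formula then gives s = -2 ± 3j.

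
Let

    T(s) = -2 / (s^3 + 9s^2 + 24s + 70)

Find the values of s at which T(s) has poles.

The poles are the roots of the denominator s^3 + 9s^2 + 24s + 70 = 0.
Trying s = -7: the polynomial evaluates to 0, so (s + 7) is a factor.
Dividing out leaves s^2 + 2s + 10 = 0.
The quadratic formula then gives s = -1 ± 3j.

s = -1 ± 3j, -7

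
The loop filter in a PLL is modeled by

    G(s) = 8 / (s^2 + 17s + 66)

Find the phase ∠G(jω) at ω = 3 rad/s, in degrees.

∠G(j3) ≈ -41.82°

At s = j3: numerator = 8, denominator = 57 + j51.
∠G = ∠num − ∠den = 0° − (41.820°) = -41.82°.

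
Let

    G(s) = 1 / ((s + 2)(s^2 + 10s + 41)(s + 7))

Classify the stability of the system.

stable

The poles can be read from the denominator factors: s = -2, -5 + 4j, -5 - 4j, -7.
Since all poles lie strictly in the left half-plane, the system is stable.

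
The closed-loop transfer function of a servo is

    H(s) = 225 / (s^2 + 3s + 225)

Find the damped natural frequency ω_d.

Comparing s^2 + 3s + 225 to s^2 + 2ζωₙs + ωₙ²: ωₙ = 15 rad/s and ζ = 3/(2·15) = 0.1.
ζωₙ = 3/2 = 1.5, so ω_d = ωₙ√(1−ζ²) = √(ωₙ² − (ζωₙ)²) = √(225 − 1.5²) = √222.75 ≈ 14.92 rad/s.

ω_d ≈ 14.92 rad/s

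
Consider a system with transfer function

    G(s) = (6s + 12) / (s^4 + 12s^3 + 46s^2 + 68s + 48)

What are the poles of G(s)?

The poles are the roots of the denominator s^4 + 12s^3 + 46s^2 + 68s + 48 = 0.
Trying s = -6: the polynomial evaluates to 0, so (s + 6) is a factor.
Dividing out leaves s^3 + 6s^2 + 10s + 8 = 0.
This factors further as (s^2 + 2s + 2)(s + 4) = 0.

s = -1 ± j, -6, -4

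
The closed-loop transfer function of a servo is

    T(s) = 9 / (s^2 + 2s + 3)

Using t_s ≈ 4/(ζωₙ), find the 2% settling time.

t_s ≈ 4 s

Comparing s^2 + 2s + 3 to s^2 + 2ζωₙs + ωₙ²: ωₙ = √3 ≈ 1.732 rad/s and ζ = 2/(2·√3) ≈ 0.5774.
ζωₙ = 2/2 = 1, so t_s ≈ 4/(ζωₙ) = 4/1 = 4 s.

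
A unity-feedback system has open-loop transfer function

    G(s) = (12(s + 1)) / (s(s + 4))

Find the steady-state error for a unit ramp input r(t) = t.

e_ss = 0.3333

G(s) has one pole at the origin.
This is a Type 1 system. Kv = lim_{s→0} s·G(s) = 12/4 = 3.
e_ss = 1/Kv = 1/(3) = 1/3 ≈ 0.3333.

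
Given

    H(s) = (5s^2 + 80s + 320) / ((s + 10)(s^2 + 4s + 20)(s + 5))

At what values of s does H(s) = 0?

Set the numerator to zero: 5s^2 + 80s + 320 = 0, i.e. 5·(s^2 + 16s + 64) = 0.
Factoring: (s + 8)^2 = 0.

s = -8, -8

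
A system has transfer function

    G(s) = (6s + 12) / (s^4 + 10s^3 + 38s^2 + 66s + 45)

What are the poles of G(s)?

s = -2 ± j, -3, -3

The poles are the roots of the denominator s^4 + 10s^3 + 38s^2 + 66s + 45 = 0.
Trying s = -3: the polynomial evaluates to 0, so (s + 3) is a factor.
Dividing out leaves s^3 + 7s^2 + 17s + 15 = 0.
This factors further as (s^2 + 4s + 5)(s + 3) = 0.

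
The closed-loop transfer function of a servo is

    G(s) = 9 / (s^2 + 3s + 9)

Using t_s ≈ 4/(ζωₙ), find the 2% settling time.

t_s ≈ 2.667 s

Comparing s^2 + 3s + 9 to s^2 + 2ζωₙs + ωₙ²: ωₙ = 3 rad/s and ζ = 3/(2·3) = 0.5.
ζωₙ = 3/2 = 1.5, so t_s ≈ 4/(ζωₙ) = 4/1.5 ≈ 2.667 s.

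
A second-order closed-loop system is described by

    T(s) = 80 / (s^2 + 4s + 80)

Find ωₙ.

ωₙ ≈ 8.944 rad/s

Compare the denominator to the standard form s^2 + 2ζωₙs + ωₙ².
ωₙ² = 80, so ωₙ = √80 ≈ 8.944 rad/s.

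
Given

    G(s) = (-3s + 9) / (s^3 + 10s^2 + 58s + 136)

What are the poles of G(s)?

s = -3 + 5j, -3 - 5j, -4

The poles are the roots of the denominator s^3 + 10s^2 + 58s + 136 = 0.
Trying s = -4: the polynomial evaluates to 0, so (s + 4) is a factor.
Dividing out leaves s^2 + 6s + 34 = 0.
The quadratic formula then gives s = -3 ± 5j.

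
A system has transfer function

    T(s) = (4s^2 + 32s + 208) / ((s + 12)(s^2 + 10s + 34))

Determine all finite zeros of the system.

s = -4 ± 6j

Set the numerator to zero: 4s^2 + 32s + 208 = 0, i.e. 4·(s^2 + 8s + 52) = 0.
Factoring: (s^2 + 8s + 52) = 0.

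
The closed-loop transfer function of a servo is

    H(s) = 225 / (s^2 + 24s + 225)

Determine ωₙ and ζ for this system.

Compare the denominator to the standard form s^2 + 2ζωₙs + ωₙ².
ωₙ² = 225, so ωₙ = 15 rad/s.
2ζωₙ = 24, so ζ = 24/(2·15) = 0.8.

ωₙ = 15 rad/s, ζ = 0.8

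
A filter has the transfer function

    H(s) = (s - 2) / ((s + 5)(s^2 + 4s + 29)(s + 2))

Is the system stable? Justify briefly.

The poles can be read from the denominator factors: s = -5, -2 + 5j, -2 - 5j, -2.
Since all poles lie strictly in the left half-plane, the system is stable.

stable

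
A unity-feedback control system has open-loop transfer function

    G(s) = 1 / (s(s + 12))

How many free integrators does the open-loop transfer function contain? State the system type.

Type 1

The denominator has 1 factor of s at the origin (free integrator), so this is a Type 1 system.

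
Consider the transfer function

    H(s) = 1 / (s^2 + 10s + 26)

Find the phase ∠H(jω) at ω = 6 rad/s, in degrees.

∠H(j6) ≈ -99.46°

At s = j6: numerator = 1, denominator = -10 + j60.
∠H = ∠num − ∠den = 0° − (99.462°) = -99.46°.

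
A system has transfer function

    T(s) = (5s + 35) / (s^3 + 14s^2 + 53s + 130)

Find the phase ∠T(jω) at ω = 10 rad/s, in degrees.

At s = j10: numerator = 35 + j50, denominator = -1270 - j470.
∠T = ∠num − ∠den = 55.008° − (-159.69°) = 214.7°, which wraps to -145.3°.

∠T(j10) ≈ -145.3°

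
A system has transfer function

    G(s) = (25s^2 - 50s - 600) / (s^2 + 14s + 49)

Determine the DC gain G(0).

G(0) = -600/49 ≈ -12.24

Set s = 0: G(0) = (-600) / (49) = -600/49.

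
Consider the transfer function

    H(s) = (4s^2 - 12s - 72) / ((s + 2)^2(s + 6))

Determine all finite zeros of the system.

Set the numerator to zero: 4s^2 - 12s - 72 = 0, i.e. 4·(s^2 - 3s - 18) = 0.
Factoring: (s - 6)(s + 3) = 0.

s = 6, -3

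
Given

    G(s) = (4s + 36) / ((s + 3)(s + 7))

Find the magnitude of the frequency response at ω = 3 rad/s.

Substitute s = j3: numerator = 36 + j12, denominator = 12 + j30.
|G(j3)| = |36 + j12| / |12 + j30| = 37.947 / 32.311 ≈ 1.174.

|G(j3)| ≈ 1.174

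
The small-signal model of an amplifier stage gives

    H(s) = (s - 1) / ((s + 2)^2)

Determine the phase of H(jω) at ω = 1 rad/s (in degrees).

At s = j1: numerator = -1 + j1, denominator = 3 + j4.
∠H = ∠num − ∠den = 135° − (53.130°) = 81.87°.

∠H(j1) ≈ 81.87°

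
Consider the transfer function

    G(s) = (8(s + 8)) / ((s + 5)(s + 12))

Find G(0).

G(0) = 16/15 ≈ 1.067

At s = 0 each factor (s + a) contributes a and each (s^2 + bs + c) contributes c.
G(0) = 8·(8) / ((5) · (12)) = 64/60 = 16/15.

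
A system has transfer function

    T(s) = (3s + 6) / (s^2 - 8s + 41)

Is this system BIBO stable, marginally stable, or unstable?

The poles can be read from the denominator factors: s = 4 + 5j, 4 - 5j.
Since the pole(s) at s = 4 + 5j, 4 - 5j lie in the right half-plane, the system is unstable.

unstable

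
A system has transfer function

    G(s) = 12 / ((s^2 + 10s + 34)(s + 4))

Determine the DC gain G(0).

At s = 0 each factor (s + a) contributes a and each (s^2 + bs + c) contributes c.
G(0) = 12·1 / ((34) · (4)) = 12/136 = 3/34.

G(0) = 3/34 ≈ 0.08824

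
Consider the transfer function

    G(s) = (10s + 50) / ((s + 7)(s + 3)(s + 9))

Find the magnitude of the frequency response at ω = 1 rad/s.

|G(j1)| ≈ 0.2518

Substitute s = j1: numerator = 50 + j10, denominator = 170 + j110.
|G(j1)| = |50 + j10| / |170 + j110| = 50.990 / 202.48 ≈ 0.2518.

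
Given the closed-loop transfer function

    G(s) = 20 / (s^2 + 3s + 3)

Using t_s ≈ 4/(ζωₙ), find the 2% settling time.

Comparing s^2 + 3s + 3 to s^2 + 2ζωₙs + ωₙ²: ωₙ = √3 ≈ 1.732 rad/s and ζ = 3/(2·√3) ≈ 0.8660.
ζωₙ = 3/2 = 1.5, so t_s ≈ 4/(ζωₙ) = 4/1.5 ≈ 2.667 s.

t_s ≈ 2.667 s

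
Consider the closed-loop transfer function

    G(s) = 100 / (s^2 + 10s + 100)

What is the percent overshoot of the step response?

%OS ≈ 16.3%

Comparing s^2 + 10s + 100 to s^2 + 2ζωₙs + ωₙ²: ωₙ = 10 rad/s and ζ = 10/(2·10) = 0.5.
%OS = 100·exp(−πζ/√(1−ζ²)) = 100·exp(−π·0.5/√(1−0.5²)) ≈ 16.3%.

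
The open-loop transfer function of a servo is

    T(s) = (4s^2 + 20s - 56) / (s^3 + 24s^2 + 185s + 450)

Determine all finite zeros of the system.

s = 2, -7

Set the numerator to zero: 4s^2 + 20s - 56 = 0, i.e. 4·(s^2 + 5s - 14) = 0.
Factoring: (s - 2)(s + 7) = 0.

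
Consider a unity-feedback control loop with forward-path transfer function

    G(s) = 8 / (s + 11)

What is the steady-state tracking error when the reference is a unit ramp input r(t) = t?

G(s) has no poles at the origin.
This is a Type 0 system; Kv = lim_{s→0} s·G(s) = 0, so the steady-state error for a ramp input is infinite.

e_ss = ∞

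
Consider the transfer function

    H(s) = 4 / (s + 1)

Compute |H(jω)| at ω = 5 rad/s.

|H(j5)| ≈ 0.7845

Substitute s = j5: numerator = 4, denominator = 1 + j5.
|H(j5)| = |4| / |1 + j5| = 4 / 5.0990 ≈ 0.7845.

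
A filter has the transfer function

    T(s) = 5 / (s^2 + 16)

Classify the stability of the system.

The denominator s^2 + 16 factors as (s^2 + 16), giving poles at s = ±4j.
Since the simple pole(s) at s = ±4j lie on the jω-axis with none in the right half-plane, the system is marginally stable.

marginally stable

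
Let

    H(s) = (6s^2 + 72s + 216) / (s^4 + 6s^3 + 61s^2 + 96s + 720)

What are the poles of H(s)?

The poles are the roots of the denominator s^4 + 6s^3 + 61s^2 + 96s + 720 = 0.
No real roots exist; factor into two real quadratics: (s^2 + 16)(s^2 + 6s + 45) = 0.
Each quadratic gives a conjugate pair via the quadratic formula.

s = 4j, -4j, -3 + 6j, -3 - 6j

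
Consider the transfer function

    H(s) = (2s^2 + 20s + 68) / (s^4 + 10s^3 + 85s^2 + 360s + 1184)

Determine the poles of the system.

The poles are the roots of the denominator s^4 + 10s^3 + 85s^2 + 360s + 1184 = 0.
No real roots exist; factor into two real quadratics: (s^2 + 8s + 32)(s^2 + 2s + 37) = 0.
Each quadratic gives a conjugate pair via the quadratic formula.

s = -4 + 4j, -4 - 4j, -1 + 6j, -1 - 6j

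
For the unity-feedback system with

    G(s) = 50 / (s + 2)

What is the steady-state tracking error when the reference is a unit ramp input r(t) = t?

G(s) has no poles at the origin.
This is a Type 0 system; Kv = lim_{s→0} s·G(s) = 0, so the steady-state error for a ramp input is infinite.

e_ss = ∞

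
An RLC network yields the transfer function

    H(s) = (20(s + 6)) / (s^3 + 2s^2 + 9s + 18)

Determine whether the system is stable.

marginally stable

The denominator s^3 + 2s^2 + 9s + 18 factors as (s^2 + 9)(s + 2), giving poles at s = 3j, -3j, -2.
Since the simple pole(s) at s = 3j, -3j lie on the jω-axis with none in the right half-plane, the system is marginally stable.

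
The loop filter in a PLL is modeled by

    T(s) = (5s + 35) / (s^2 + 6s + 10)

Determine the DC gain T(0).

Set s = 0: T(0) = (35) / (10) = 7/2.

T(0) = 7/2 ≈ 3.500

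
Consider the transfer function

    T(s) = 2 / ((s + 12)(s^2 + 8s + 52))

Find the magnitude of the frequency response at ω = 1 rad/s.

|T(j1)| ≈ 0.003217

Substitute s = j1: numerator = 2, denominator = 604 + j147.
|T(j1)| = |2| / |604 + j147| = 2 / 621.63 ≈ 0.003217.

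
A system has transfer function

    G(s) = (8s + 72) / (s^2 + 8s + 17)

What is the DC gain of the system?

G(0) = 72/17 ≈ 4.235

Set s = 0: G(0) = (72) / (17) = 72/17.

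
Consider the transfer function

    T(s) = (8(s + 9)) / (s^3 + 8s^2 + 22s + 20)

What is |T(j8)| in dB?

Substitute s = j8: numerator = 72 + j64, denominator = -492 - j336.
|T(j8)| = |72 + j64| / |-492 - j336| = 96.333 / 595.79 ≈ 0.1617.
In decibels: 20·log₁₀(0.1617) ≈ -15.8 dB.

|T(j8)|_dB ≈ -15.8 dB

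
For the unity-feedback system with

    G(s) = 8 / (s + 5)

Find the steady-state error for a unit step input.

e_ss = 0.3846

G(s) has no poles at the origin.
This is a Type 0 system. Kp = lim_{s→0} G(s) = 8/5.
e_ss = 1/(1 + Kp) = 1/(1 + 8/5) = 5/13 ≈ 0.3846.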